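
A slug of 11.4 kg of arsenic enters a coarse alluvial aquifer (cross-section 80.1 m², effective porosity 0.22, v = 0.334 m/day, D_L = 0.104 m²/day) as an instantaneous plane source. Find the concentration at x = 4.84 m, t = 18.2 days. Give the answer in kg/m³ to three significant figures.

For an instantaneous plane source, C(x,t) = M/(n_e·A·√(4πDt)) · exp(−(x−vt)²/(4Dt)), with n_e·A the pore (flow) area.
Plume center vt = 0.334 × 18.2 = 6.0788 m, so the well at 4.84 m is 1.2388 m upgradient of the peak.
√(4πDt) = 4.877 m, giving peak height M/(n_e·A·√(4πDt)) = 11.4/(0.22 × 80.1 × 4.877) = 0.1326 kg/m³.
(x−vt)²/(4Dt) = (-1.2388)²/(4 × 0.104 × 18.2) = 0.2027; exp(−0.2027) = 0.8165.
C = 0.1326 × 0.8165 = 0.108 kg/m³.

0.108 kg/m³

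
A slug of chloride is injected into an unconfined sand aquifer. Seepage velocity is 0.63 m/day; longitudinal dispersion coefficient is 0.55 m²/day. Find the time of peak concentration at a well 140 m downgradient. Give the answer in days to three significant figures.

For the 1D instantaneous-source solution, setting ∂C/∂t = 0 at fixed x gives v²t² + 2Dt − x² = 0, so t = (√(D² + v²x²) − D)/v².
√(D² + v²x²) = √(0.55² + 0.63² × 140²) = 88.20; v² = 0.3969.
t = (88.20 − 0.55)/0.3969 = 221 days (vs. the pure-advection estimate x/v = 222 d).

221 days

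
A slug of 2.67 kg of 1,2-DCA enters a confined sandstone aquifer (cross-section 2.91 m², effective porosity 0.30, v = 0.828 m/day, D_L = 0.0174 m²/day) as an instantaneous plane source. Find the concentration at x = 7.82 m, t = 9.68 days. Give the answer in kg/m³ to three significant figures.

For an instantaneous plane source, C(x,t) = M/(n_e·A·√(4πDt)) · exp(−(x−vt)²/(4Dt)), with n_e·A the pore (flow) area.
Plume center vt = 0.828 × 9.68 = 8.01504 m, so the well at 7.82 m is 0.19504 m upgradient of the peak.
√(4πDt) = 1.455 m, giving peak height M/(n_e·A·√(4πDt)) = 2.67/(0.30 × 2.91 × 1.455) = 2.102 kg/m³.
(x−vt)²/(4Dt) = (-0.19504)²/(4 × 0.0174 × 9.68) = 0.05646; exp(−0.05646) = 0.9451.
C = 2.102 × 0.9451 = 1.99 kg/m³.

1.99 kg/m³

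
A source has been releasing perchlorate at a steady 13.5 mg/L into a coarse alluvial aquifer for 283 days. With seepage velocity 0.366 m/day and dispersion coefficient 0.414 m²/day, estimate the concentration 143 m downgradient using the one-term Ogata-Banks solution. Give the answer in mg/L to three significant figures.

0.0676 mg/L

For a continuous step input, C/C₀ ≈ ½·erfc((x−vt)/(2√(Dt))).
vt = 0.366 × 283 = 103.578 m and 2√(Dt) = 2√(0.414 × 283) = 21.65 m.
Argument (x−vt)/(2√(Dt)) = (143 − 103.578)/21.65 = 1.821; ½·erfc(1.821) = 0.005008.
C = 13.5 × 0.005008 = 0.0676 mg/L.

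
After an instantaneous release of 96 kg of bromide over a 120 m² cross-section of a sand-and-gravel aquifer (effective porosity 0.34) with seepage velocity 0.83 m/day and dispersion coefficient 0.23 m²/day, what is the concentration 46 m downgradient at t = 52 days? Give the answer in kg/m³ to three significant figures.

0.162 kg/m³

For an instantaneous plane source, C(x,t) = M/(n_e·A·√(4πDt)) · exp(−(x−vt)²/(4Dt)), with n_e·A the pore (flow) area.
Plume center vt = 0.83 × 52 = 43.16 m, so the well at 46 m is 2.84 m downgradient of the peak.
√(4πDt) = 12.26 m, giving peak height M/(n_e·A·√(4πDt)) = 96/(0.34 × 120 × 12.26) = 0.1919 kg/m³.
(x−vt)²/(4Dt) = (2.84)²/(4 × 0.23 × 52) = 0.1686; exp(−0.1686) = 0.8448.
C = 0.1919 × 0.8448 = 0.162 kg/m³.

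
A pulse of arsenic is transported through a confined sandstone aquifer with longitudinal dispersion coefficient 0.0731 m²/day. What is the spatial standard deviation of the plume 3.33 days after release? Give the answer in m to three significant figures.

Dispersive spreading gives a Gaussian with σ² = 2Dt; advection only shifts the center.
σ = √(2 × 0.0731 × 3.33) = 0.698 m.

0.698 m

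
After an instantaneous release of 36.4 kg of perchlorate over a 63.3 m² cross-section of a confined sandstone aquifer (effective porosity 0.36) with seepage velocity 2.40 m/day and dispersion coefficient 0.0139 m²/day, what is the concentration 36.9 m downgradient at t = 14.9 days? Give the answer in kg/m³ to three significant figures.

For an instantaneous plane source, C(x,t) = M/(n_e·A·√(4πDt)) · exp(−(x−vt)²/(4Dt)), with n_e·A the pore (flow) area.
Plume center vt = 2.40 × 14.9 = 35.76 m, so the well at 36.9 m is 1.14 m downgradient of the peak.
√(4πDt) = 1.613 m, giving peak height M/(n_e·A·√(4πDt)) = 36.4/(0.36 × 63.3 × 1.613) = 0.9903 kg/m³.
(x−vt)²/(4Dt) = (1.14)²/(4 × 0.0139 × 14.9) = 1.569; exp(−1.569) = 0.2083.
C = 0.9903 × 0.2083 = 0.206 kg/m³.

0.206 kg/m³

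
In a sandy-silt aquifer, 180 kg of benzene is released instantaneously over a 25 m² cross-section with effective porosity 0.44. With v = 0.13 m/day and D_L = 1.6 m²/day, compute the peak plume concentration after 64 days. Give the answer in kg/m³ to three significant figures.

0.456 kg/m³

The peak of an instantaneous 1D plume sits at x = vt; there the Gaussian factor is 1 and C_max = M/(n_e·A·√(4πDt)), where n_e·A is the pore area the mass is dissolved in.
√(4πDt) = √(4π × 1.6 × 64) = 35.87 m, so C_max = 180/(0.44 × 25 × 35.87) = 0.456 kg/m³.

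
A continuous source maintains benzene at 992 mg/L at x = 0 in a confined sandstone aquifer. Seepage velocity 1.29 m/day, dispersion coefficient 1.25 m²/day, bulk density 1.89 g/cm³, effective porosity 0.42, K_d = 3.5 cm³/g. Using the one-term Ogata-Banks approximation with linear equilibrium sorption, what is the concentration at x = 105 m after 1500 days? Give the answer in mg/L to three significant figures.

Retardation factor R = 1 + ρ_b·K_d/n = 1 + 1.89 × 3.5/0.42 = 16.75.
Sorption retards both mechanisms: v_R = v/R = 0.07701 m/day, D_R = D/R = 0.07463 m²/day.
v_R·t = 0.07701 × 1500 = 115.515 m; 2√(D_R t) = 21.16 m; argument = (105 − 115.515)/21.16 = -0.4969.
C = C₀ × ½·erfc(-0.4969) = 992 × 0.7589 = 753 mg/L.

753 mg/L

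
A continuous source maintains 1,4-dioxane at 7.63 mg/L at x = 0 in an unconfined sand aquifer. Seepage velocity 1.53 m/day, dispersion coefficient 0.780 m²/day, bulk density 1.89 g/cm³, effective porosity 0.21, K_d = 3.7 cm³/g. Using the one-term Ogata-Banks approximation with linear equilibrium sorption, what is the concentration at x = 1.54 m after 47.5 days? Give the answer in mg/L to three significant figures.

Retardation factor R = 1 + ρ_b·K_d/n = 1 + 1.89 × 3.7/0.21 = 34.30.
Sorption retards both mechanisms: v_R = v/R = 0.04461 m/day, D_R = D/R = 0.02274 m²/day.
v_R·t = 0.04461 × 47.5 = 2.118975 m; 2√(D_R t) = 2.079 m; argument = (1.54 − 2.118975)/2.079 = -0.2785.
C = C₀ × ½·erfc(-0.2785) = 7.63 × 0.6532 = 4.98 mg/L.

4.98 mg/L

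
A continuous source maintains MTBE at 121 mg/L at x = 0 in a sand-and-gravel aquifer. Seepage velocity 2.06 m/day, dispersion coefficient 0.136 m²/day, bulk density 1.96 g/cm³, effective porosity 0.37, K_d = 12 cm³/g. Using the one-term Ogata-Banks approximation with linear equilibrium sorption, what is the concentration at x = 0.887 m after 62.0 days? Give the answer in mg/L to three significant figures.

119 mg/L

Retardation factor R = 1 + ρ_b·K_d/n = 1 + 1.96 × 12/0.37 = 64.57.
Sorption retards both mechanisms: v_R = v/R = 0.03190 m/day, D_R = D/R = 0.002106 m²/day.
v_R·t = 0.03190 × 62.0 = 1.9778 m; 2√(D_R t) = 0.7227 m; argument = (0.887 − 1.9778)/0.7227 = -1.509.
C = C₀ × ½·erfc(-1.509) = 121 × 0.9836 = 119 mg/L.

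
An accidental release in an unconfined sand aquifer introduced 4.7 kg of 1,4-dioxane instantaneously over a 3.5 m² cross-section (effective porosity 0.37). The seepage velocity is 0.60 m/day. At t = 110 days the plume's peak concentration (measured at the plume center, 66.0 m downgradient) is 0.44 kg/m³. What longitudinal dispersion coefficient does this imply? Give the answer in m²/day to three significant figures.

At the plume center C_max = M/(n_e·A·√(4πDt)), so D = M²/(4πt·(n_e·A·C_max)²).
n_e·A·C_max = 0.37 × 3.5 × 0.44 = 0.5698 kg/m.
D = 4.7²/(4π × 110 × 0.5698²) = 0.0492 m²/day.

0.0492 m²/day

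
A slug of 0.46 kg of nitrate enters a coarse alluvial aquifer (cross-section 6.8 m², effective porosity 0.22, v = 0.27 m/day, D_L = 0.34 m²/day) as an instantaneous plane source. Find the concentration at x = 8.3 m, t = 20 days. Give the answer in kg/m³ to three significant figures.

0.0244 kg/m³

For an instantaneous plane source, C(x,t) = M/(n_e·A·√(4πDt)) · exp(−(x−vt)²/(4Dt)), with n_e·A the pore (flow) area.
Plume center vt = 0.27 × 20 = 5.4 m, so the well at 8.3 m is 2.9 m downgradient of the peak.
√(4πDt) = 9.244 m, giving peak height M/(n_e·A·√(4πDt)) = 0.46/(0.22 × 6.8 × 9.244) = 0.03326 kg/m³.
(x−vt)²/(4Dt) = (2.9)²/(4 × 0.34 × 20) = 0.3092; exp(−0.3092) = 0.7340.
C = 0.03326 × 0.7340 = 0.0244 kg/m³.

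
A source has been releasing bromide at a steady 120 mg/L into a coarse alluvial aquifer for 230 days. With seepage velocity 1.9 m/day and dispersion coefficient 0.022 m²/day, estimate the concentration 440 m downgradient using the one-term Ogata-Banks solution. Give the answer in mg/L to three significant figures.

20.7 mg/L

For a continuous step input, C/C₀ ≈ ½·erfc((x−vt)/(2√(Dt))).
vt = 1.9 × 230 = 437 m and 2√(Dt) = 2√(0.022 × 230) = 4.499 m.
Argument (x−vt)/(2√(Dt)) = (440 − 437)/4.499 = 0.6668; ½·erfc(0.6668) = 0.1728.
C = 120 × 0.1728 = 20.7 mg/L.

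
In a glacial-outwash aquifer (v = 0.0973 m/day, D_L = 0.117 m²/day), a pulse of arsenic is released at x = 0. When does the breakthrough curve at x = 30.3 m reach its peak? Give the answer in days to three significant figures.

For the 1D instantaneous-source solution, setting ∂C/∂t = 0 at fixed x gives v²t² + 2Dt − x² = 0, so t = (√(D² + v²x²) − D)/v².
√(D² + v²x²) = √(0.117² + 0.0973² × 30.3²) = 2.951; v² = 0.00946729.
t = (2.951 − 0.117)/0.00946729 = 299 days (vs. the pure-advection estimate x/v = 311 d).

299 days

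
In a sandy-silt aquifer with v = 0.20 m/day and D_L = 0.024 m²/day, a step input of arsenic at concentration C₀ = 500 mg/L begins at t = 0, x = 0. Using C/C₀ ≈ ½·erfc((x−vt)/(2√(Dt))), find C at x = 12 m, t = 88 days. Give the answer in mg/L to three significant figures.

498 mg/L

For a continuous step input, C/C₀ ≈ ½·erfc((x−vt)/(2√(Dt))).
vt = 0.20 × 88 = 17.6 m and 2√(Dt) = 2√(0.024 × 88) = 2.907 m.
Argument (x−vt)/(2√(Dt)) = (12 − 17.6)/2.907 = -1.926; ½·erfc(-1.926) = 0.9968.
C = 500 × 0.9968 = 498 mg/L.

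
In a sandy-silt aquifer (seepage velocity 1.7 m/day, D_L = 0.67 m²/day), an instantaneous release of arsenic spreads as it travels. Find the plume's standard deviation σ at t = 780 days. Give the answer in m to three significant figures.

Dispersive spreading gives a Gaussian with σ² = 2Dt; advection only shifts the center.
σ = √(2 × 0.67 × 780) = 32.3 m.

32.3 m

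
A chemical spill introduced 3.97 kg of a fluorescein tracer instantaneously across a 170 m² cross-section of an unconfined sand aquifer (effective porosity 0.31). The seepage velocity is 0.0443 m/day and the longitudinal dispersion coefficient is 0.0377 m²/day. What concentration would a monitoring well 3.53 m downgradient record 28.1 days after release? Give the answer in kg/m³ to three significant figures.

For an instantaneous plane source, C(x,t) = M/(n_e·A·√(4πDt)) · exp(−(x−vt)²/(4Dt)), with n_e·A the pore (flow) area.
Plume center vt = 0.0443 × 28.1 = 1.24483 m, so the well at 3.53 m is 2.28517 m downgradient of the peak.
√(4πDt) = 3.649 m, giving peak height M/(n_e·A·√(4πDt)) = 3.97/(0.31 × 170 × 3.649) = 0.02064 kg/m³.
(x−vt)²/(4Dt) = (2.28517)²/(4 × 0.0377 × 28.1) = 1.232; exp(−1.232) = 0.2917.
C = 0.02064 × 0.2917 = 0.00602 kg/m³.

0.00602 kg/m³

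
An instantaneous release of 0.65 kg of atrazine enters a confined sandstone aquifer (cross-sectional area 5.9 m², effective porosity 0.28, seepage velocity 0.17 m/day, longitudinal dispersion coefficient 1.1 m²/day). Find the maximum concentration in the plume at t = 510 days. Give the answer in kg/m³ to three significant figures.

0.00469 kg/m³

The peak of an instantaneous 1D plume sits at x = vt; there the Gaussian factor is 1 and C_max = M/(n_e·A·√(4πDt)), where n_e·A is the pore area the mass is dissolved in.
√(4πDt) = √(4π × 1.1 × 510) = 83.96 m, so C_max = 0.65/(0.28 × 5.9 × 83.96) = 0.00469 kg/m³.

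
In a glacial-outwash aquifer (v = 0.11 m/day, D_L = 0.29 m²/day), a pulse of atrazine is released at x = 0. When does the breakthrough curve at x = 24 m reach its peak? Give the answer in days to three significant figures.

196 days

For the 1D instantaneous-source solution, setting ∂C/∂t = 0 at fixed x gives v²t² + 2Dt − x² = 0, so t = (√(D² + v²x²) − D)/v².
√(D² + v²x²) = √(0.29² + 0.11² × 24²) = 2.656; v² = 0.0121.
t = (2.656 − 0.29)/0.0121 = 196 days (vs. the pure-advection estimate x/v = 218 d).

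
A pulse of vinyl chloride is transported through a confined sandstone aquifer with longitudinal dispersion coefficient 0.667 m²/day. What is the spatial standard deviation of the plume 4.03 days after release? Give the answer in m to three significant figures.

Dispersive spreading gives a Gaussian with σ² = 2Dt; advection only shifts the center.
σ = √(2 × 0.667 × 4.03) = 2.32 m.

2.32 m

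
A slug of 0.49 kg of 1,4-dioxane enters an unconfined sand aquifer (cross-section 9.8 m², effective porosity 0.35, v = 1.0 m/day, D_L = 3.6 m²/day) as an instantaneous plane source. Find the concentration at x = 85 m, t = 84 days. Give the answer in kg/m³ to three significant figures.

0.00232 kg/m³

For an instantaneous plane source, C(x,t) = M/(n_e·A·√(4πDt)) · exp(−(x−vt)²/(4Dt)), with n_e·A the pore (flow) area.
Plume center vt = 1.0 × 84 = 84 m, so the well at 85 m is 1 m downgradient of the peak.
√(4πDt) = 61.64 m, giving peak height M/(n_e·A·√(4πDt)) = 0.49/(0.35 × 9.8 × 61.64) = 0.002318 kg/m³.
(x−vt)²/(4Dt) = (1)²/(4 × 3.6 × 84) = 0.0008267; exp(−0.0008267) = 0.9992.
C = 0.002318 × 0.9992 = 0.00232 kg/m³.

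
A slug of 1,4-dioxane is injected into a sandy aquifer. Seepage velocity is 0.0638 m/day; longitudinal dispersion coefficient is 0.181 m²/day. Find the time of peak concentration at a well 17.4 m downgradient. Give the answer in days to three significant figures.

For the 1D instantaneous-source solution, setting ∂C/∂t = 0 at fixed x gives v²t² + 2Dt − x² = 0, so t = (√(D² + v²x²) − D)/v².
√(D² + v²x²) = √(0.181² + 0.0638² × 17.4²) = 1.125; v² = 0.00407044.
t = (1.125 − 0.181)/0.00407044 = 232 days (vs. the pure-advection estimate x/v = 273 d).

232 days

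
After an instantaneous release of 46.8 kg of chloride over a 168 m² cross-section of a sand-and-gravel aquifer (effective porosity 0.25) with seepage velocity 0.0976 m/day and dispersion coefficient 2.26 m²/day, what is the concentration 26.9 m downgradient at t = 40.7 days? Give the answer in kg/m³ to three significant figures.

For an instantaneous plane source, C(x,t) = M/(n_e·A·√(4πDt)) · exp(−(x−vt)²/(4Dt)), with n_e·A the pore (flow) area.
Plume center vt = 0.0976 × 40.7 = 3.97232 m, so the well at 26.9 m is 22.92768 m downgradient of the peak.
√(4πDt) = 34.00 m, giving peak height M/(n_e·A·√(4πDt)) = 46.8/(0.25 × 168 × 34.00) = 0.03277 kg/m³.
(x−vt)²/(4Dt) = (22.92768)²/(4 × 2.26 × 40.7) = 1.429; exp(−1.429) = 0.2395.
C = 0.03277 × 0.2395 = 0.00785 kg/m³.

0.00785 kg/m³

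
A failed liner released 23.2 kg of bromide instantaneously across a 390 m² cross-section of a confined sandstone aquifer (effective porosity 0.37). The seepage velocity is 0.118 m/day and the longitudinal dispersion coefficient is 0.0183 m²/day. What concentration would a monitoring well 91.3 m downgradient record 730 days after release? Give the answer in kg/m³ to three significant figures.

For an instantaneous plane source, C(x,t) = M/(n_e·A·√(4πDt)) · exp(−(x−vt)²/(4Dt)), with n_e·A the pore (flow) area.
Plume center vt = 0.118 × 730 = 86.14 m, so the well at 91.3 m is 5.16 m downgradient of the peak.
√(4πDt) = 12.96 m, giving peak height M/(n_e·A·√(4πDt)) = 23.2/(0.37 × 390 × 12.96) = 0.01241 kg/m³.
(x−vt)²/(4Dt) = (5.16)²/(4 × 0.0183 × 730) = 0.4983; exp(−0.4983) = 0.6076.
C = 0.01241 × 0.6076 = 0.00754 kg/m³.

0.00754 kg/m³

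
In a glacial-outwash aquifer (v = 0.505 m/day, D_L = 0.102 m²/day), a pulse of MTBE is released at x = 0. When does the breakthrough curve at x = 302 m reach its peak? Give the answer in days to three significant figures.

598 days

For the 1D instantaneous-source solution, setting ∂C/∂t = 0 at fixed x gives v²t² + 2Dt − x² = 0, so t = (√(D² + v²x²) − D)/v².
√(D² + v²x²) = √(0.102² + 0.505² × 302²) = 152.5; v² = 0.255025.
t = (152.5 − 0.102)/0.255025 = 598 days (vs. the pure-advection estimate x/v = 598 d).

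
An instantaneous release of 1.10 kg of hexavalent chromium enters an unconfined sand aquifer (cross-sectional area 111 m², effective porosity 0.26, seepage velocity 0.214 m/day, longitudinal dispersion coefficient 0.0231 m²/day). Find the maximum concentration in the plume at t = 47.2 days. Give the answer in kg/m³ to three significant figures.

The peak of an instantaneous 1D plume sits at x = vt; there the Gaussian factor is 1 and C_max = M/(n_e·A·√(4πDt)), where n_e·A is the pore area the mass is dissolved in.
√(4πDt) = √(4π × 0.0231 × 47.2) = 3.702 m, so C_max = 1.10/(0.26 × 111 × 3.702) = 0.0103 kg/m³.

0.0103 kg/m³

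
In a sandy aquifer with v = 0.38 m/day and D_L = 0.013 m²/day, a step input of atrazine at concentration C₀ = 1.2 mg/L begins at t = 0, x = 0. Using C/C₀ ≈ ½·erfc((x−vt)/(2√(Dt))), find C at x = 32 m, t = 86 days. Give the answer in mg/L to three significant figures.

For a continuous step input, C/C₀ ≈ ½·erfc((x−vt)/(2√(Dt))).
vt = 0.38 × 86 = 32.68 m and 2√(Dt) = 2√(0.013 × 86) = 2.115 m.
Argument (x−vt)/(2√(Dt)) = (32 − 32.68)/2.115 = -0.3215; ½·erfc(-0.3215) = 0.6753.
C = 1.2 × 0.6753 = 0.810 mg/L.

0.810 mg/L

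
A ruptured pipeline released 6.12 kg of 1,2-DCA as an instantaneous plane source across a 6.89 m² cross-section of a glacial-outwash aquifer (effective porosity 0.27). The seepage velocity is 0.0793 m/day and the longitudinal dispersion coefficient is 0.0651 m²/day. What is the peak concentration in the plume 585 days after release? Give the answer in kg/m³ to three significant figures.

The peak of an instantaneous 1D plume sits at x = vt; there the Gaussian factor is 1 and C_max = M/(n_e·A·√(4πDt)), where n_e·A is the pore area the mass is dissolved in.
√(4πDt) = √(4π × 0.0651 × 585) = 21.88 m, so C_max = 6.12/(0.27 × 6.89 × 21.88) = 0.150 kg/m³.

0.150 kg/m³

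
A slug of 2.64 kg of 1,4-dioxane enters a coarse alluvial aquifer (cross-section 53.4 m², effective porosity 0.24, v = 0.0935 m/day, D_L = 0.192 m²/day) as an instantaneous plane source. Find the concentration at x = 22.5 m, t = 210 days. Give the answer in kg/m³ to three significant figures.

0.00870 kg/m³

For an instantaneous plane source, C(x,t) = M/(n_e·A·√(4πDt)) · exp(−(x−vt)²/(4Dt)), with n_e·A the pore (flow) area.
Plume center vt = 0.0935 × 210 = 19.635 m, so the well at 22.5 m is 2.865 m downgradient of the peak.
√(4πDt) = 22.51 m, giving peak height M/(n_e·A·√(4πDt)) = 2.64/(0.24 × 53.4 × 22.51) = 0.009151 kg/m³.
(x−vt)²/(4Dt) = (2.865)²/(4 × 0.192 × 210) = 0.05089; exp(−0.05089) = 0.9504.
C = 0.009151 × 0.9504 = 0.00870 kg/m³.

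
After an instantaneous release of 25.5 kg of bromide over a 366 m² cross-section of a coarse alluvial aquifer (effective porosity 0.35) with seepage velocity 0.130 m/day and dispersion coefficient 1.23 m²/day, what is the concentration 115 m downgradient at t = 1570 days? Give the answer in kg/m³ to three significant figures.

0.000457 kg/m³

For an instantaneous plane source, C(x,t) = M/(n_e·A·√(4πDt)) · exp(−(x−vt)²/(4Dt)), with n_e·A the pore (flow) area.
Plume center vt = 0.130 × 1570 = 204.1 m, so the well at 115 m is 89.1 m upgradient of the peak.
√(4πDt) = 155.8 m, giving peak height M/(n_e·A·√(4πDt)) = 25.5/(0.35 × 366 × 155.8) = 0.001278 kg/m³.
(x−vt)²/(4Dt) = (-89.1)²/(4 × 1.23 × 1570) = 1.028; exp(−1.028) = 0.3577.
C = 0.001278 × 0.3577 = 0.000457 kg/m³.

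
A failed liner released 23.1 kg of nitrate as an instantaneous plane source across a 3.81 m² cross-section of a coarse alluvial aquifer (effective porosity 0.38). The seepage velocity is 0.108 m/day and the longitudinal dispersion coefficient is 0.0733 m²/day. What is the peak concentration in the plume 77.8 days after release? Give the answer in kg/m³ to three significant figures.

1.88 kg/m³

The peak of an instantaneous 1D plume sits at x = vt; there the Gaussian factor is 1 and C_max = M/(n_e·A·√(4πDt)), where n_e·A is the pore area the mass is dissolved in.
√(4πDt) = √(4π × 0.0733 × 77.8) = 8.465 m, so C_max = 23.1/(0.38 × 3.81 × 8.465) = 1.88 kg/m³.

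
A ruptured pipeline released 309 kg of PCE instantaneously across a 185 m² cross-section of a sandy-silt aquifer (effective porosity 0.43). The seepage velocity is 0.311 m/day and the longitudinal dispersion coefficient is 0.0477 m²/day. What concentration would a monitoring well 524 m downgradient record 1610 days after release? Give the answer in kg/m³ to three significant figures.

For an instantaneous plane source, C(x,t) = M/(n_e·A·√(4πDt)) · exp(−(x−vt)²/(4Dt)), with n_e·A the pore (flow) area.
Plume center vt = 0.311 × 1610 = 500.71 m, so the well at 524 m is 23.29 m downgradient of the peak.
√(4πDt) = 31.07 m, giving peak height M/(n_e·A·√(4πDt)) = 309/(0.43 × 185 × 31.07) = 0.1250 kg/m³.
(x−vt)²/(4Dt) = (23.29)²/(4 × 0.0477 × 1610) = 1.766; exp(−1.766) = 0.1710.
C = 0.1250 × 0.1710 = 0.0214 kg/m³.

0.0214 kg/m³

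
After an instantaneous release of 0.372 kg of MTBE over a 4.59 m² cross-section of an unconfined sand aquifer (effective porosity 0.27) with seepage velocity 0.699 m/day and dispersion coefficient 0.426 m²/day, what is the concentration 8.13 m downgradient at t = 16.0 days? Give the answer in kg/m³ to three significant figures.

For an instantaneous plane source, C(x,t) = M/(n_e·A·√(4πDt)) · exp(−(x−vt)²/(4Dt)), with n_e·A the pore (flow) area.
Plume center vt = 0.699 × 16.0 = 11.184 m, so the well at 8.13 m is 3.054 m upgradient of the peak.
√(4πDt) = 9.255 m, giving peak height M/(n_e·A·√(4πDt)) = 0.372/(0.27 × 4.59 × 9.255) = 0.03243 kg/m³.
(x−vt)²/(4Dt) = (-3.054)²/(4 × 0.426 × 16.0) = 0.3421; exp(−0.3421) = 0.7103.
C = 0.03243 × 0.7103 = 0.0230 kg/m³.

0.0230 kg/m³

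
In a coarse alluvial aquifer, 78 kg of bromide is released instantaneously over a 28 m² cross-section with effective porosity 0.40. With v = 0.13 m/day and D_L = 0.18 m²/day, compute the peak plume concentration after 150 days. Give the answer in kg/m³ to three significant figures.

0.378 kg/m³

The peak of an instantaneous 1D plume sits at x = vt; there the Gaussian factor is 1 and C_max = M/(n_e·A·√(4πDt)), where n_e·A is the pore area the mass is dissolved in.
√(4πDt) = √(4π × 0.18 × 150) = 18.42 m, so C_max = 78/(0.40 × 28 × 18.42) = 0.378 kg/m³.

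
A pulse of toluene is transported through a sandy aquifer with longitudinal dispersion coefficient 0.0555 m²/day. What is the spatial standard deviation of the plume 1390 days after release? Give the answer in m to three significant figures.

Dispersive spreading gives a Gaussian with σ² = 2Dt; advection only shifts the center.
σ = √(2 × 0.0555 × 1390) = 12.4 m.

12.4 m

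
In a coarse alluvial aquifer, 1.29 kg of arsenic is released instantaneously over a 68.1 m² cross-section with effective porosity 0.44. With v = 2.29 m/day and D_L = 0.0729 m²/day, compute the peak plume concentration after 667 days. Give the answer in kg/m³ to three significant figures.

The peak of an instantaneous 1D plume sits at x = vt; there the Gaussian factor is 1 and C_max = M/(n_e·A·√(4πDt)), where n_e·A is the pore area the mass is dissolved in.
√(4πDt) = √(4π × 0.0729 × 667) = 24.72 m, so C_max = 1.29/(0.44 × 68.1 × 24.72) = 0.00174 kg/m³.

0.00174 kg/m³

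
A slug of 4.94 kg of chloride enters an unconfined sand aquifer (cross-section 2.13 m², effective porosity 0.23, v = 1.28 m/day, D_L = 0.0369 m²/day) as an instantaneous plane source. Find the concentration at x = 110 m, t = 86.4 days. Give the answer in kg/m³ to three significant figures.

1.55 kg/m³

For an instantaneous plane source, C(x,t) = M/(n_e·A·√(4πDt)) · exp(−(x−vt)²/(4Dt)), with n_e·A the pore (flow) area.
Plume center vt = 1.28 × 86.4 = 110.592 m, so the well at 110 m is 0.592 m upgradient of the peak.
√(4πDt) = 6.330 m, giving peak height M/(n_e·A·√(4πDt)) = 4.94/(0.23 × 2.13 × 6.330) = 1.593 kg/m³.
(x−vt)²/(4Dt) = (-0.592)²/(4 × 0.0369 × 86.4) = 0.02748; exp(−0.02748) = 0.9729.
C = 1.593 × 0.9729 = 1.55 kg/m³.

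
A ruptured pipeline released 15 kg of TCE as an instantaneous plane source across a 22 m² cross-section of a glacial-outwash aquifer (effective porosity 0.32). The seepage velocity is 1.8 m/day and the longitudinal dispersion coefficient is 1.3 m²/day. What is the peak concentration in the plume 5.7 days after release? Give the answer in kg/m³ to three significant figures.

0.221 kg/m³

The peak of an instantaneous 1D plume sits at x = vt; there the Gaussian factor is 1 and C_max = M/(n_e·A·√(4πDt)), where n_e·A is the pore area the mass is dissolved in.
√(4πDt) = √(4π × 1.3 × 5.7) = 9.650 m, so C_max = 15/(0.32 × 22 × 9.650) = 0.221 kg/m³.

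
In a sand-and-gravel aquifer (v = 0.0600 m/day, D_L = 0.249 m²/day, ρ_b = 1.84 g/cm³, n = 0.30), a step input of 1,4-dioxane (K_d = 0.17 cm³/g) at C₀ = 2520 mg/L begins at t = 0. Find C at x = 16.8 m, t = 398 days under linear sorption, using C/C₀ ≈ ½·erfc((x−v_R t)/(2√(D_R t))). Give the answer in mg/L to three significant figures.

Retardation factor R = 1 + ρ_b·K_d/n = 1 + 1.84 × 0.17/0.30 = 2.043.
Sorption retards both mechanisms: v_R = v/R = 0.02937 m/day, D_R = D/R = 0.1219 m²/day.
v_R·t = 0.02937 × 398 = 11.68926 m; 2√(D_R t) = 13.93 m; argument = (16.8 − 11.68926)/13.93 = 0.3669.
C = C₀ × ½·erfc(0.3669) = 2520 × 0.3019 = 761 mg/L.

761 mg/L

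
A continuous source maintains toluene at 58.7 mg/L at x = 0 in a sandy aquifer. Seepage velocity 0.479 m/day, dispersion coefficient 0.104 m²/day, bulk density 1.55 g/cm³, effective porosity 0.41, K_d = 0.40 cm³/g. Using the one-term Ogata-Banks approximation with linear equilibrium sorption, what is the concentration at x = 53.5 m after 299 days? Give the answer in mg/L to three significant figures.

Retardation factor R = 1 + ρ_b·K_d/n = 1 + 1.55 × 0.40/0.41 = 2.512.
Sorption retards both mechanisms: v_R = v/R = 0.1907 m/day, D_R = D/R = 0.04140 m²/day.
v_R·t = 0.1907 × 299 = 57.0193 m; 2√(D_R t) = 7.037 m; argument = (53.5 − 57.0193)/7.037 = -0.5001.
C = C₀ × ½·erfc(-0.5001) = 58.7 × 0.7603 = 44.6 mg/L.

44.6 mg/L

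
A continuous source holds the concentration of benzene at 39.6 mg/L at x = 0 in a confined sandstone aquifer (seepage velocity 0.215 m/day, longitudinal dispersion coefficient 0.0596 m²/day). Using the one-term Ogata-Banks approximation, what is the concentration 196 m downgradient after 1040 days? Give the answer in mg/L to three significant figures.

39.3 mg/L

For a continuous step input, C/C₀ ≈ ½·erfc((x−vt)/(2√(Dt))).
vt = 0.215 × 1040 = 223.6 m and 2√(Dt) = 2√(0.0596 × 1040) = 15.75 m.
Argument (x−vt)/(2√(Dt)) = (196 − 223.6)/15.75 = -1.752; ½·erfc(-1.752) = 0.9934.
C = 39.6 × 0.9934 = 39.3 mg/L.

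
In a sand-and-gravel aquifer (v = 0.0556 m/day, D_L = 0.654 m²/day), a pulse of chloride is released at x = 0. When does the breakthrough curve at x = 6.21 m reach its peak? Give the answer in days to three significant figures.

27.7 days

For the 1D instantaneous-source solution, setting ∂C/∂t = 0 at fixed x gives v²t² + 2Dt − x² = 0, so t = (√(D² + v²x²) − D)/v².
√(D² + v²x²) = √(0.654² + 0.0556² × 6.21²) = 0.7395; v² = 0.00309136.
t = (0.7395 − 0.654)/0.00309136 = 27.7 days (vs. the pure-advection estimate x/v = 112 d).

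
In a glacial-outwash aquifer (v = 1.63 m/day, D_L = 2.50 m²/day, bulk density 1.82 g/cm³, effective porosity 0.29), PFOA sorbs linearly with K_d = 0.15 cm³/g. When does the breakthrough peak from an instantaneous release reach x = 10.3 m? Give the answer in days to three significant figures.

Retardation factor R = 1 + ρ_b·K_d/n = 1 + 1.82 × 0.15/0.29 = 1.941.
Sorption retards both mechanisms: v_R = v/R = 0.8398 m/day, D_R = D/R = 1.288 m²/day.
Peak time from v_R²t² + 2D_R t − x² = 0: t = (√(D_R² + v_R²x²) − D_R)/v_R².
√(D_R² + v_R²x²) = √(1.288² + 0.8398² × 10.3²) = 8.745; v_R² = 0.7053.
t = (8.745 − 1.288)/0.7053 = 10.6 days.

10.6 days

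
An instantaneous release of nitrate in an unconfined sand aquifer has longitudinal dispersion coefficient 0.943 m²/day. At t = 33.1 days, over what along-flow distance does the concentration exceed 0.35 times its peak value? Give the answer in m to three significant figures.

22.9 m

The plume is Gaussian with σ = √(2Dt) = √(2 × 0.943 × 33.1) = 7.901 m.
C/C_peak = exp(−Δx²/(2σ²)) = 0.35 ⇒ Δx = σ·√(−2 ln 0.35) = 7.901 × 1.449 = 11.45 m.
Width = 2Δx = 22.9 m.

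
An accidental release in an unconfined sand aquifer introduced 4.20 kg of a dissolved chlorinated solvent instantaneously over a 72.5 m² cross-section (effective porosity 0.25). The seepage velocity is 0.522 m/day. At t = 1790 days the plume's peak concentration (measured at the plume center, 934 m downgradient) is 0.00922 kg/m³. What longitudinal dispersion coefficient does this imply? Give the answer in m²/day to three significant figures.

0.0281 m²/day

At the plume center C_max = M/(n_e·A·√(4πDt)), so D = M²/(4πt·(n_e·A·C_max)²).
n_e·A·C_max = 0.25 × 72.5 × 0.00922 = 0.1671 kg/m.
D = 4.20²/(4π × 1790 × 0.1671²) = 0.0281 m²/day.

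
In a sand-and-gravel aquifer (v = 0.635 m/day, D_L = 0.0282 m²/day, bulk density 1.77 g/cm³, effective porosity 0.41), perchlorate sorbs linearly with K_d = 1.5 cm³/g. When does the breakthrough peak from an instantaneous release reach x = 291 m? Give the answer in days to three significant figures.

Retardation factor R = 1 + ρ_b·K_d/n = 1 + 1.77 × 1.5/0.41 = 7.476.
Sorption retards both mechanisms: v_R = v/R = 0.08494 m/day, D_R = D/R = 0.003772 m²/day.
Peak time from v_R²t² + 2D_R t − x² = 0: t = (√(D_R² + v_R²x²) − D_R)/v_R².
√(D_R² + v_R²x²) = √(0.003772² + 0.08494² × 291²) = 24.72; v_R² = 0.007215.
t = (24.72 − 0.003772)/0.007215 = 3430 days.

3430 days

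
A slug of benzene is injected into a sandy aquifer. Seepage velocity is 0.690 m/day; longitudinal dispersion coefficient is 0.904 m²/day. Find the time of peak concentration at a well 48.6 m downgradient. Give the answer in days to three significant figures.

68.6 days

For the 1D instantaneous-source solution, setting ∂C/∂t = 0 at fixed x gives v²t² + 2Dt − x² = 0, so t = (√(D² + v²x²) − D)/v².
√(D² + v²x²) = √(0.904² + 0.690² × 48.6²) = 33.55; v² = 0.4761.
t = (33.55 − 0.904)/0.4761 = 68.6 days (vs. the pure-advection estimate x/v = 70.4 d).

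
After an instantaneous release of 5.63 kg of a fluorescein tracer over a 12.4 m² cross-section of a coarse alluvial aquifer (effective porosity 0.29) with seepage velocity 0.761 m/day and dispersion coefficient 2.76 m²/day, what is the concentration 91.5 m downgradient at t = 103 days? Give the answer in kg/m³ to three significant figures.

For an instantaneous plane source, C(x,t) = M/(n_e·A·√(4πDt)) · exp(−(x−vt)²/(4Dt)), with n_e·A the pore (flow) area.
Plume center vt = 0.761 × 103 = 78.383 m, so the well at 91.5 m is 13.117 m downgradient of the peak.
√(4πDt) = 59.77 m, giving peak height M/(n_e·A·√(4πDt)) = 5.63/(0.29 × 12.4 × 59.77) = 0.02619 kg/m³.
(x−vt)²/(4Dt) = (13.117)²/(4 × 2.76 × 103) = 0.1513; exp(−0.1513) = 0.8596.
C = 0.02619 × 0.8596 = 0.0225 kg/m³.

0.0225 kg/m³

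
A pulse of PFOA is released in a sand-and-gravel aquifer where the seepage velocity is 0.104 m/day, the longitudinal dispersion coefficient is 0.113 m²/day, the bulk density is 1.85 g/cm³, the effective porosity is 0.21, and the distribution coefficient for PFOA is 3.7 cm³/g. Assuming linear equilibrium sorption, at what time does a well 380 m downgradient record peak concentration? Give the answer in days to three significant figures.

122000 days

Retardation factor R = 1 + ρ_b·K_d/n = 1 + 1.85 × 3.7/0.21 = 33.60.
Sorption retards both mechanisms: v_R = v/R = 0.003095 m/day, D_R = D/R = 0.003363 m²/day.
Peak time from v_R²t² + 2D_R t − x² = 0: t = (√(D_R² + v_R²x²) − D_R)/v_R².
√(D_R² + v_R²x²) = √(0.003363² + 0.003095² × 380²) = 1.176; v_R² = 9.579e-06.
t = (1.176 − 0.003363)/9.579e-06 = 122000 days.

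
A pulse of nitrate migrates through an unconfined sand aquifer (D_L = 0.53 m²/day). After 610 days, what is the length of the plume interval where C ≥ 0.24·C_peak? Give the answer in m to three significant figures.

The plume is Gaussian with σ = √(2Dt) = √(2 × 0.53 × 610) = 25.43 m.
C/C_peak = exp(−Δx²/(2σ²)) = 0.24 ⇒ Δx = σ·√(−2 ln 0.24) = 25.43 × 1.689 = 42.95 m.
Width = 2Δx = 85.9 m.

85.9 m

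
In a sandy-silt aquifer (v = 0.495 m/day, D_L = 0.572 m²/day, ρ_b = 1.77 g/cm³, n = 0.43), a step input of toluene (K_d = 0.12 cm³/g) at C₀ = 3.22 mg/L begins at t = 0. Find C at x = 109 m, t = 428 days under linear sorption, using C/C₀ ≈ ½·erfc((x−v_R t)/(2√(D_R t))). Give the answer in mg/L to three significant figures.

3.11 mg/L

Retardation factor R = 1 + ρ_b·K_d/n = 1 + 1.77 × 0.12/0.43 = 1.494.
Sorption retards both mechanisms: v_R = v/R = 0.3313 m/day, D_R = D/R = 0.3829 m²/day.
v_R·t = 0.3313 × 428 = 141.7964 m; 2√(D_R t) = 25.60 m; argument = (109 − 141.7964)/25.60 = -1.281.
C = C₀ × ½·erfc(-1.281) = 3.22 × 0.9650 = 3.11 mg/L.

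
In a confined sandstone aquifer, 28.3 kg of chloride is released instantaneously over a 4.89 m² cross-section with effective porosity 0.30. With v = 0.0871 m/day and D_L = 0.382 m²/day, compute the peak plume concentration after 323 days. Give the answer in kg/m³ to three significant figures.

The peak of an instantaneous 1D plume sits at x = vt; there the Gaussian factor is 1 and C_max = M/(n_e·A·√(4πDt)), where n_e·A is the pore area the mass is dissolved in.
√(4πDt) = √(4π × 0.382 × 323) = 39.38 m, so C_max = 28.3/(0.30 × 4.89 × 39.38) = 0.490 kg/m³.

0.490 kg/m³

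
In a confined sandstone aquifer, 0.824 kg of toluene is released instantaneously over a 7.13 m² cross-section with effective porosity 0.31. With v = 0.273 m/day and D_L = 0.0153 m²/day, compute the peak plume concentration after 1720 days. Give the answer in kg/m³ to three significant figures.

The peak of an instantaneous 1D plume sits at x = vt; there the Gaussian factor is 1 and C_max = M/(n_e·A·√(4πDt)), where n_e·A is the pore area the mass is dissolved in.
√(4πDt) = √(4π × 0.0153 × 1720) = 18.19 m, so C_max = 0.824/(0.31 × 7.13 × 18.19) = 0.0205 kg/m³.

0.0205 kg/m³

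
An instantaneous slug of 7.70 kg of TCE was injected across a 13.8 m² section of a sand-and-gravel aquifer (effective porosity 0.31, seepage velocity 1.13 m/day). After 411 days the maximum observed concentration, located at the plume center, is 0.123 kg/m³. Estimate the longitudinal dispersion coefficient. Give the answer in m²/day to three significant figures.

At the plume center C_max = M/(n_e·A·√(4πDt)), so D = M²/(4πt·(n_e·A·C_max)²).
n_e·A·C_max = 0.31 × 13.8 × 0.123 = 0.5262 kg/m.
D = 7.70²/(4π × 411 × 0.5262²) = 0.0415 m²/day.

0.0415 m²/day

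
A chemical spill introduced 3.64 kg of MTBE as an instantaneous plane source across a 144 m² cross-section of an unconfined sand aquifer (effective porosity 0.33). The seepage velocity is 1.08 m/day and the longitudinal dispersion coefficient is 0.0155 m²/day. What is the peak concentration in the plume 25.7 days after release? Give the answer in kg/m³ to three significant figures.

The peak of an instantaneous 1D plume sits at x = vt; there the Gaussian factor is 1 and C_max = M/(n_e·A·√(4πDt)), where n_e·A is the pore area the mass is dissolved in.
√(4πDt) = √(4π × 0.0155 × 25.7) = 2.237 m, so C_max = 3.64/(0.33 × 144 × 2.237) = 0.0342 kg/m³.

0.0342 kg/m³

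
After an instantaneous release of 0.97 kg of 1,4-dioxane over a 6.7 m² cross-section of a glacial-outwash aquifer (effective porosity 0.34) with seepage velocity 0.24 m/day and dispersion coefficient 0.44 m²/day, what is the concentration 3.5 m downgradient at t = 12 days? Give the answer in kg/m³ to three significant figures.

0.0513 kg/m³

For an instantaneous plane source, C(x,t) = M/(n_e·A·√(4πDt)) · exp(−(x−vt)²/(4Dt)), with n_e·A the pore (flow) area.
Plume center vt = 0.24 × 12 = 2.88 m, so the well at 3.5 m is 0.62 m downgradient of the peak.
√(4πDt) = 8.146 m, giving peak height M/(n_e·A·√(4πDt)) = 0.97/(0.34 × 6.7 × 8.146) = 0.05227 kg/m³.
(x−vt)²/(4Dt) = (0.62)²/(4 × 0.44 × 12) = 0.01820; exp(−0.01820) = 0.9820.
C = 0.05227 × 0.9820 = 0.0513 kg/m³.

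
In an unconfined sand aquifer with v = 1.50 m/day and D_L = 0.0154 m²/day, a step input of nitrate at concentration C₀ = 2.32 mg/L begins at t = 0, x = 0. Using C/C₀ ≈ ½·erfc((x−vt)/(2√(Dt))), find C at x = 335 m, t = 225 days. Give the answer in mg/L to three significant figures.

For a continuous step input, C/C₀ ≈ ½·erfc((x−vt)/(2√(Dt))).
vt = 1.50 × 225 = 337.5 m and 2√(Dt) = 2√(0.0154 × 225) = 3.723 m.
Argument (x−vt)/(2√(Dt)) = (335 − 337.5)/3.723 = -0.6715; ½·erfc(-0.6715) = 0.8289.
C = 2.32 × 0.8289 = 1.92 mg/L.

1.92 mg/L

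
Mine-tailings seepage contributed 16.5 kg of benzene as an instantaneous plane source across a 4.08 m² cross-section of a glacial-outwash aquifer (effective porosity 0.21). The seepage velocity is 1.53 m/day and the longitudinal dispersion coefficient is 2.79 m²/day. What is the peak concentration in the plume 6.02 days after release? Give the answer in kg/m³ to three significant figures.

The peak of an instantaneous 1D plume sits at x = vt; there the Gaussian factor is 1 and C_max = M/(n_e·A·√(4πDt)), where n_e·A is the pore area the mass is dissolved in.
√(4πDt) = √(4π × 2.79 × 6.02) = 14.53 m, so C_max = 16.5/(0.21 × 4.08 × 14.53) = 1.33 kg/m³.

1.33 kg/m³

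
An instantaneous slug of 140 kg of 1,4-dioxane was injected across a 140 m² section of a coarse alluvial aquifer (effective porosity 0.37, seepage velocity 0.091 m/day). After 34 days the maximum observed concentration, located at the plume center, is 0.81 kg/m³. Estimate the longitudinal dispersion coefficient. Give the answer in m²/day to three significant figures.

At the plume center C_max = M/(n_e·A·√(4πDt)), so D = M²/(4πt·(n_e·A·C_max)²).
n_e·A·C_max = 0.37 × 140 × 0.81 = 41.96 kg/m.
D = 140²/(4π × 34 × 41.96²) = 0.0261 m²/day.

0.0261 m²/day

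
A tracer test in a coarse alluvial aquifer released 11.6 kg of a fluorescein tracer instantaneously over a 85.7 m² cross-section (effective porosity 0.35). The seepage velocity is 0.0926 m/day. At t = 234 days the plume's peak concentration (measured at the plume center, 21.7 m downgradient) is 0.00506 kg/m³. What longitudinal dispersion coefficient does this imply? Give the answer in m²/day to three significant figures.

1.99 m²/day

At the plume center C_max = M/(n_e·A·√(4πDt)), so D = M²/(4πt·(n_e·A·C_max)²).
n_e·A·C_max = 0.35 × 85.7 × 0.00506 = 0.1518 kg/m.
D = 11.6²/(4π × 234 × 0.1518²) = 1.99 m²/day.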